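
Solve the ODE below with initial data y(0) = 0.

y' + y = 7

General solution: y = 7 + Ce^(-x)
Applying y(0) = 0: C = 0 - 7 = -7
Particular solution: y = 7 - 7e^(-x)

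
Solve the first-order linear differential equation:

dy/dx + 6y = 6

Using integrating factor method:

General solution: y = 1 + Ce^(-6x)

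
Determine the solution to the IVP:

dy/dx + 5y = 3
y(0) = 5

General solution: y = 3/5 + Ce^(-5x)
Applying y(0) = 5: C = 5 - 3/5 = 22/5
Particular solution: y = 3/5 + (22/5)e^(-5x)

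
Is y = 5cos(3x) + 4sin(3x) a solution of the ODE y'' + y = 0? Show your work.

Verification:
y'' = -45cos(3x) - 36sin(3x)
y'' + y ≠ 0 (frequency mismatch: got 9 instead of 1)

No, it is not a solution.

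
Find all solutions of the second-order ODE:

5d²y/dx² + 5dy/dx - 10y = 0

Characteristic equation: 5r² + 5r - 10 = 0
Divide by 5: r² + r - 2 = 0
Roots: r = 1, -2 (distinct real)
General solution: y = C₁e^x + C₂e^(-2x)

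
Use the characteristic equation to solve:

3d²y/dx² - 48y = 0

Characteristic equation: 3r² - 48 = 0
Divide by 3: r² - 16 = 0
Roots: r = 4, -4 (distinct real)
General solution: y = C₁e^(4x) + C₂e^(-4x)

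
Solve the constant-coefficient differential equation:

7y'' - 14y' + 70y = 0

Characteristic equation: 7r² - 14r + 70 = 0
Divide by 7: r² - 2r + 10 = 0
Roots: r = 1 ± 3i (complex conjugates)
General solution: y = e^x(C₁cos(3x) + C₂sin(3x))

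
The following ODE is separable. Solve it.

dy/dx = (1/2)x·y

Separating variables and integrating:
ln|y| = x^2/4 + C

General solution: y = Ce^(x^2/4)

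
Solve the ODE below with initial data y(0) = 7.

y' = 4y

General solution: y = Ce^(4x)
Applying IC y(0) = 7:
Particular solution: y = 7e^(4x)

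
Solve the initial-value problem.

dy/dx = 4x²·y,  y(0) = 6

General solution: y = Ce^(4x³/3)
Applying IC y(0) = 6:
Particular solution: y = 6e^(4x³/3)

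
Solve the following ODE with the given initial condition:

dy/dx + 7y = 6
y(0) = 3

General solution: y = 6/7 + Ce^(-7x)
Applying y(0) = 3: C = 3 - 6/7 = 15/7
Particular solution: y = 6/7 + (15/7)e^(-7x)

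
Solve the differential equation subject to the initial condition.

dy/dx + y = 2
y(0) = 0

General solution: y = 2 + Ce^(-x)
Applying y(0) = 0: C = 0 - 2 = -2
Particular solution: y = 2 - 2e^(-x)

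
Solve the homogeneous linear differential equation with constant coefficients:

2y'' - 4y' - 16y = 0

Characteristic equation: 2r² - 4r - 16 = 0
Divide by 2: r² - 2r - 8 = 0
Roots: r = 4, -2 (distinct real)
General solution: y = C₁e^(4x) + C₂e^(-2x)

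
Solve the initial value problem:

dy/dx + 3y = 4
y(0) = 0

General solution: y = 4/3 + Ce^(-3x)
Applying y(0) = 0: C = 0 - 4/3 = -4/3
Particular solution: y = 4/3 - (4/3)e^(-3x)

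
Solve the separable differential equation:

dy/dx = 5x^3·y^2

Separating variables and integrating:
-1/y = 5x^4/4 + C

General solution: y^-1 = (-5/4)x^4 + C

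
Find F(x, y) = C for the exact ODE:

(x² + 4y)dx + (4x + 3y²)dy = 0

Verify exactness: ∂M/∂y = ∂N/∂x ✓
Find F(x,y) such that ∂F/∂x = M, ∂F/∂y = N
Solution: x³/3 + 4xy + y³ = C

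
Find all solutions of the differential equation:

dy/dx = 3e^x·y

Separating variables and integrating:
ln|y| = 3e^x + C

General solution: y = Ce^(3e^x)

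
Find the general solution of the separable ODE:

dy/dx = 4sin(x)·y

Separating variables and integrating:
ln|y| = -4cos(x) + C

General solution: y = Ce^(-4cos(x))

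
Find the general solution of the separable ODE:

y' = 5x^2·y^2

Separating variables and integrating:
-1/y = 5x^3/3 + C

General solution: y^-1 = (-5/3)x^3 + C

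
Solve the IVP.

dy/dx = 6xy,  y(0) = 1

General solution: y = Ce^(3x²)
Applying IC y(0) = 1:
Particular solution: y = e^(3x²)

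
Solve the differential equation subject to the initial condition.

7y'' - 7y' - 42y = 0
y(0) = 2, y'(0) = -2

General solution: y = C₁e^(3x) + C₂e^(-2x)
Applying ICs: C₁ = 2/5, C₂ = 8/5
Particular solution: y = (2/5)e^(3x) + (8/5)e^(-2x)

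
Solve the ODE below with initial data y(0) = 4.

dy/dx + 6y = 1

General solution: y = 1/6 + Ce^(-6x)
Applying y(0) = 4: C = 4 - 1/6 = 23/6
Particular solution: y = 1/6 + (23/6)e^(-6x)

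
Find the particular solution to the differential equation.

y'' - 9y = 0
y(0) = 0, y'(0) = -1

General solution: y = C₁e^(3x) + C₂e^(-3x)
Applying ICs: C₁ = -1/6, C₂ = 1/6
Particular solution: y = -(1/6)e^(3x) + (1/6)e^(-3x)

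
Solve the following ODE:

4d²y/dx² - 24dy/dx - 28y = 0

Characteristic equation: 4r² - 24r - 28 = 0
Divide by 4: r² - 6r - 7 = 0
Roots: r = 7, -1 (distinct real)
General solution: y = C₁e^(7x) + C₂e^(-x)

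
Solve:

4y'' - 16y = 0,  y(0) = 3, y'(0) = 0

General solution: y = C₁e^(2x) + C₂e^(-2x)
Applying ICs: C₁ = 3/2, C₂ = 3/2
Particular solution: y = (3/2)e^(2x) + (3/2)e^(-2x)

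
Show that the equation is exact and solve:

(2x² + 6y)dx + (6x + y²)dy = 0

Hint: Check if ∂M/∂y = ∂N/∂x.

Verify exactness: ∂M/∂y = ∂N/∂x ✓
Find F(x,y) such that ∂F/∂x = M, ∂F/∂y = N
Solution: 2x³/3 + 6xy + y³/3 = C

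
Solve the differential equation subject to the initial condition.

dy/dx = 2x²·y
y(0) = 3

General solution: y = Ce^(2x³/3)
Applying IC y(0) = 3:
Particular solution: y = 3e^(2x³/3)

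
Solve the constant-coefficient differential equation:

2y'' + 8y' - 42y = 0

Characteristic equation: 2r² + 8r - 42 = 0
Divide by 2: r² + 4r - 21 = 0
Roots: r = 3, -7 (distinct real)
General solution: y = C₁e^(3x) + C₂e^(-7x)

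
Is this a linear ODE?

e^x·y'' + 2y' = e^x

Yes. Linear (y and its derivatives appear to the first power only, no products of y terms)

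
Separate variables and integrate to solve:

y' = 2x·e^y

Separating variables and integrating:
-e^(-y) = x² + C

General solution: y = -ln(C - x²)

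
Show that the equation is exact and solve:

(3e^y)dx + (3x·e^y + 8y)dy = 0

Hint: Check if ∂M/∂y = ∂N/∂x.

Verify exactness: ∂M/∂y = ∂N/∂x ✓
Find F(x,y) such that ∂F/∂x = M, ∂F/∂y = N
Solution: 3x·e^y + 4y² = C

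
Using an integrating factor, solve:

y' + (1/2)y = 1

Using integrating factor method:

General solution: y = 2 + Ce^(-x/2)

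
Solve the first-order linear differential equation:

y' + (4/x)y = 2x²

Using integrating factor method:

General solution: y = (2/7)x^3 + Cx^(-4)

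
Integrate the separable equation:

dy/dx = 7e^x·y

Separating variables and integrating:
ln|y| = 7e^x + C

General solution: y = Ce^(7e^x)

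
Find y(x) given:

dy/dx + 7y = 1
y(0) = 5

General solution: y = 1/7 + Ce^(-7x)
Applying y(0) = 5: C = 5 - 1/7 = 34/7
Particular solution: y = 1/7 + (34/7)e^(-7x)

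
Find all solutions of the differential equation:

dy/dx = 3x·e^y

Separating variables and integrating:
-e^(-y) = 3x²/2 + C

General solution: y = -ln(C - 3x²/2)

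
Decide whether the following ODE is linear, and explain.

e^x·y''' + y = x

Linear (y and its derivatives appear to the first power only, no products of y terms)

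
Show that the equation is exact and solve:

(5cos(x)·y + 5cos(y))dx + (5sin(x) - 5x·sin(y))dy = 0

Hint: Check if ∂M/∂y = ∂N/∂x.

Verify exactness: ∂M/∂y = ∂N/∂x ✓
Find F(x,y) such that ∂F/∂x = M, ∂F/∂y = N
Solution: 5sin(x)·y + 5x·cos(y) = C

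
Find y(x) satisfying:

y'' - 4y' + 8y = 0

Characteristic equation: r² - 4r + 8 = 0
Roots: r = 2 ± 2i (complex conjugates)
General solution: y = e^(2x)(C₁cos(2x) + C₂sin(2x))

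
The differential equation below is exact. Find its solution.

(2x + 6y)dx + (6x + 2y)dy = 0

Verify exactness: ∂M/∂y = ∂N/∂x ✓
Find F(x,y) such that ∂F/∂x = M, ∂F/∂y = N
Solution: x² + 6xy + y² = C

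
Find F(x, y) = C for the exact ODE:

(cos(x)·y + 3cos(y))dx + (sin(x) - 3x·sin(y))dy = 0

Verify exactness: ∂M/∂y = ∂N/∂x ✓
Find F(x,y) such that ∂F/∂x = M, ∂F/∂y = N
Solution: sin(x)·y + 3x·cos(y) = C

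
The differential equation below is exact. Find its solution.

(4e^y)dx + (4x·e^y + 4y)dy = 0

Verify exactness: ∂M/∂y = ∂N/∂x ✓
Find F(x,y) such that ∂F/∂x = M, ∂F/∂y = N
Solution: 4x·e^y + 2y² = C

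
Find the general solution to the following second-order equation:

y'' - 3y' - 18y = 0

Characteristic equation: r² - 3r - 18 = 0
Roots: r = 6, -3 (distinct real)
General solution: y = C₁e^(6x) + C₂e^(-3x)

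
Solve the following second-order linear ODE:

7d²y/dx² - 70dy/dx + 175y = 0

Characteristic equation: 7r² - 70r + 175 = 0
Divide by 7: r² - 10r + 25 = 0
Factored: (r - 5)² = 0
Repeated root: r = 5
General solution: y = (C₁ + C₂x)e^(5x)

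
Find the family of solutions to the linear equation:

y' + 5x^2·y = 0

Using integrating factor method:

General solution: y = Ce^(-5x^3/3)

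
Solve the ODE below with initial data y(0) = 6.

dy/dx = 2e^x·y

General solution: y = Ce^(2e^x)
Applying IC y(0) = 6:
Particular solution: y = 6e^(2(e^x - 1))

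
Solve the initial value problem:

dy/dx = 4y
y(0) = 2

General solution: y = Ce^(4x)
Applying IC y(0) = 2:
Particular solution: y = 2e^(4x)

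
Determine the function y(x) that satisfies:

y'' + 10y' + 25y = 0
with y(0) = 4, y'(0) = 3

General solution: y = (C₁ + C₂x)e^(-5x)
Repeated root r = -5
Applying ICs: C₁ = 4, C₂ = 23
Particular solution: y = (4 + 23x)e^(-5x)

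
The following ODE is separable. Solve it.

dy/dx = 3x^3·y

Separating variables and integrating:
ln|y| = 3x^4/4 + C

General solution: y = Ce^(3x^4/4)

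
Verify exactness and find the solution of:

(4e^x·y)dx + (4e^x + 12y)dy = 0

Verify exactness: ∂M/∂y = ∂N/∂x ✓
Find F(x,y) such that ∂F/∂x = M, ∂F/∂y = N
Solution: 4e^x·y + 6y² = C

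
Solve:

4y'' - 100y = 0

Characteristic equation: 4r² - 100 = 0
Divide by 4: r² - 25 = 0
Roots: r = 5, -5 (distinct real)
General solution: y = C₁e^(5x) + C₂e^(-5x)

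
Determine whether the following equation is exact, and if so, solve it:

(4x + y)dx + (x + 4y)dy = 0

Verify exactness: ∂M/∂y = ∂N/∂x ✓
Find F(x,y) such that ∂F/∂x = M, ∂F/∂y = N
Solution: 2x² + xy + 2y² = C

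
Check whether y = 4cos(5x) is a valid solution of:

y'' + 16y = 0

Verification:
y'' = -100cos(5x)
y'' + 16y ≠ 0 (frequency mismatch: got 25 instead of 16)

No, it is not a solution.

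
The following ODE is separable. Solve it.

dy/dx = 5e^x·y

Separating variables and integrating:
ln|y| = 5e^x + C

General solution: y = Ce^(5e^x)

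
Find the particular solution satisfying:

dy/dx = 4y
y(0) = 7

General solution: y = Ce^(4x)
Applying IC y(0) = 7:
Particular solution: y = 7e^(4x)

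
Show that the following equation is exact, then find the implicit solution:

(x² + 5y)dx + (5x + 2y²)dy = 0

Verify exactness: ∂M/∂y = ∂N/∂x ✓
Find F(x,y) such that ∂F/∂x = M, ∂F/∂y = N
Solution: x³/3 + 5xy + 2y³/3 = C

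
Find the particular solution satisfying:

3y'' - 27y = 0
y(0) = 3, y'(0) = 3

General solution: y = C₁e^(3x) + C₂e^(-3x)
Applying ICs: C₁ = 2, C₂ = 1
Particular solution: y = 2e^(3x) + e^(-3x)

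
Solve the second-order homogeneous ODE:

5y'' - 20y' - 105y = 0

Characteristic equation: 5r² - 20r - 105 = 0
Divide by 5: r² - 4r - 21 = 0
Roots: r = 7, -3 (distinct real)
General solution: y = C₁e^(7x) + C₂e^(-3x)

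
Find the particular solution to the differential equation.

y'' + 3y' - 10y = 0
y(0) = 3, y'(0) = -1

General solution: y = C₁e^(2x) + C₂e^(-5x)
Applying ICs: C₁ = 2, C₂ = 1
Particular solution: y = 2e^(2x) + e^(-5x)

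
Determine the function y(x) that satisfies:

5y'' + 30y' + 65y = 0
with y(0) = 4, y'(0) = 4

General solution: y = e^(-3x)(C₁cos(2x) + C₂sin(2x))
Complex roots r = -3 ± 2i
Applying ICs: C₁ = 4, C₂ = 8
Particular solution: y = e^(-3x)(4cos(2x) + 8sin(2x))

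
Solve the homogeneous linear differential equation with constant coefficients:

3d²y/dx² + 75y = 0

Characteristic equation: 3r² + 75 = 0
Divide by 3: r² + 25 = 0
Roots: r = ±5i (complex conjugates)
General solution: y = C₁cos(5x) + C₂sin(5x)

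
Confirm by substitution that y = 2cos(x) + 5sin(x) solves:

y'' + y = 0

Verification:
y'' = -2cos(x) - 5sin(x)
y'' + y = 0 ✓

Yes, it is a solution.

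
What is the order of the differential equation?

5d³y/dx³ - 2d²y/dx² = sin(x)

The order is 3 (highest derivative is of order 3).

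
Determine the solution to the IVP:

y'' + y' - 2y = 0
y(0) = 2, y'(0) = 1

General solution: y = C₁e^x + C₂e^(-2x)
Applying ICs: C₁ = 5/3, C₂ = 1/3
Particular solution: y = (5/3)e^x + (1/3)e^(-2x)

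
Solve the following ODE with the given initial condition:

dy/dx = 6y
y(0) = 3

General solution: y = Ce^(6x)
Applying IC y(0) = 3:
Particular solution: y = 3e^(6x)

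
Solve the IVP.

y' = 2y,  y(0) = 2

General solution: y = Ce^(2x)
Applying IC y(0) = 2:
Particular solution: y = 2e^(2x)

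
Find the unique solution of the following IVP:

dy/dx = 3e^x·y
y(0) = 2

General solution: y = Ce^(3e^x)
Applying IC y(0) = 2:
Particular solution: y = 2e^(3(e^x - 1))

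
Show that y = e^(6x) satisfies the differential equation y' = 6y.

Verification:
y = e^(6x)
y' = 6e^(6x)
6y = 6e^(6x)
y' = 6y ✓

Yes, it is a solution.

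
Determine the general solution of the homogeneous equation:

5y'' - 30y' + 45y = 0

Characteristic equation: 5r² - 30r + 45 = 0
Divide by 5: r² - 6r + 9 = 0
Factored: (r - 3)² = 0
Repeated root: r = 3
General solution: y = (C₁ + C₂x)e^(3x)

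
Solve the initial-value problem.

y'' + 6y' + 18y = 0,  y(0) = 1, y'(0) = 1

General solution: y = e^(-3x)(C₁cos(3x) + C₂sin(3x))
Complex roots r = -3 ± 3i
Applying ICs: C₁ = 1, C₂ = 4/3
Particular solution: y = e^(-3x)(cos(3x) + (4/3)sin(3x))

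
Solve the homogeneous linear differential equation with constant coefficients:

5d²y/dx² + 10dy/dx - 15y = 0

Characteristic equation: 5r² + 10r - 15 = 0
Divide by 5: r² + 2r - 3 = 0
Roots: r = 1, -3 (distinct real)
General solution: y = C₁e^x + C₂e^(-3x)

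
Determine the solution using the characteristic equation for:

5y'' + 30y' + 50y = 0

Characteristic equation: 5r² + 30r + 50 = 0
Divide by 5: r² + 6r + 10 = 0
Roots: r = -3 ± i (complex conjugates)
General solution: y = e^(-3x)(C₁cos(x) + C₂sin(x))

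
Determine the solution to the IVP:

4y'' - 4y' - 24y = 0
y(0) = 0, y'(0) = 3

General solution: y = C₁e^(3x) + C₂e^(-2x)
Applying ICs: C₁ = 3/5, C₂ = -3/5
Particular solution: y = (3/5)e^(3x) - (3/5)e^(-2x)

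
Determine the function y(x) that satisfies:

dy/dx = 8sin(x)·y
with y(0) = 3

General solution: y = Ce^(-8cos(x))
Applying IC y(0) = 3:
Particular solution: y = 3e^(8(1-cos(x)))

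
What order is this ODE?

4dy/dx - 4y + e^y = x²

The order is 1 (highest derivative is of order 1).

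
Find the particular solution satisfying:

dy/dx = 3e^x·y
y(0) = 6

General solution: y = Ce^(3e^x)
Applying IC y(0) = 6:
Particular solution: y = 6e^(3(e^x - 1))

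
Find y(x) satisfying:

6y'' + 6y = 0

Characteristic equation: 6r² + 6 = 0
Divide by 6: r² + 1 = 0
Roots: r = ±i (complex conjugates)
General solution: y = C₁cos(x) + C₂sin(x)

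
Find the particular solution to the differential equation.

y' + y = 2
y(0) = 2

General solution: y = 2 + Ce^(-x)
Applying y(0) = 2: C = 2 - 2 = 0
Particular solution: y = 2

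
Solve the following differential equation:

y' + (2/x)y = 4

Using integrating factor method:

General solution: y = (4/3)x + Cx^(-2)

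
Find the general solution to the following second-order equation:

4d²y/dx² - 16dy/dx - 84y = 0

Characteristic equation: 4r² - 16r - 84 = 0
Divide by 4: r² - 4r - 21 = 0
Roots: r = 7, -3 (distinct real)
General solution: y = C₁e^(7x) + C₂e^(-3x)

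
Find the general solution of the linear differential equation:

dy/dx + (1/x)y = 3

Using integrating factor method:

General solution: y = (3/2)x + C/x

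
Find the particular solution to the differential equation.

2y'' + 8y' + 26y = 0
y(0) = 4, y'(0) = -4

General solution: y = e^(-2x)(C₁cos(3x) + C₂sin(3x))
Complex roots r = -2 ± 3i
Applying ICs: C₁ = 4, C₂ = 4/3
Particular solution: y = e^(-2x)(4cos(3x) + (4/3)sin(3x))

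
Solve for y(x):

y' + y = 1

Using integrating factor method:

General solution: y = 1 + Ce^(-x)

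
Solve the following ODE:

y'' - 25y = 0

Characteristic equation: r² - 25 = 0
Roots: r = 5, -5 (distinct real)
General solution: y = C₁e^(5x) + C₂e^(-5x)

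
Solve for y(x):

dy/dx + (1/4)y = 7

Using integrating factor method:

General solution: y = 28 + Ce^(-x/4)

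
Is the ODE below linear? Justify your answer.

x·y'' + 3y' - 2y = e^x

Yes. Linear (y and its derivatives appear to the first power only, no products of y terms)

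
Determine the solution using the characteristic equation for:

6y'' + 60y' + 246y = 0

Characteristic equation: 6r² + 60r + 246 = 0
Divide by 6: r² + 10r + 41 = 0
Roots: r = -5 ± 4i (complex conjugates)
General solution: y = e^(-5x)(C₁cos(4x) + C₂sin(4x))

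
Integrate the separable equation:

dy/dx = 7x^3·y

Separating variables and integrating:
ln|y| = 7x^4/4 + C

General solution: y = Ce^(7x^4/4)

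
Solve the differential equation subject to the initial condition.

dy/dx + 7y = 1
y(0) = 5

General solution: y = 1/7 + Ce^(-7x)
Applying y(0) = 5: C = 5 - 1/7 = 34/7
Particular solution: y = 1/7 + (34/7)e^(-7x)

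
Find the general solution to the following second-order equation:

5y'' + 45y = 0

Characteristic equation: 5r² + 45 = 0
Divide by 5: r² + 9 = 0
Roots: r = ±3i (complex conjugates)
General solution: y = C₁cos(3x) + C₂sin(3x)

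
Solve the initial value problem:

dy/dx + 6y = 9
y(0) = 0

General solution: y = 3/2 + Ce^(-6x)
Applying y(0) = 0: C = 0 - 3/2 = -3/2
Particular solution: y = 3/2 - (3/2)e^(-6x)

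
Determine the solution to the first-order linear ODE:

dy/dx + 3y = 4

Using integrating factor method:

General solution: y = 4/3 + Ce^(-3x)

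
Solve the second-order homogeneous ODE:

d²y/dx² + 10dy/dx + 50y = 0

Characteristic equation: r² + 10r + 50 = 0
Roots: r = -5 ± 5i (complex conjugates)
General solution: y = e^(-5x)(C₁cos(5x) + C₂sin(5x))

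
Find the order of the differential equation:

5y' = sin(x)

The order is 1 (highest derivative is of order 1).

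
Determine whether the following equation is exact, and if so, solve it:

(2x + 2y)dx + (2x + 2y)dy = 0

Verify exactness: ∂M/∂y = ∂N/∂x ✓
Find F(x,y) such that ∂F/∂x = M, ∂F/∂y = N
Solution: x² + 2xy + y² = C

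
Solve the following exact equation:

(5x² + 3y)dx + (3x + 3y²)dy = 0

Verify exactness: ∂M/∂y = ∂N/∂x ✓
Find F(x,y) such that ∂F/∂x = M, ∂F/∂y = N
Solution: 5x³/3 + 3xy + y³ = C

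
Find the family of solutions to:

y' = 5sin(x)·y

Separating variables and integrating:
ln|y| = -5cos(x) + C

General solution: y = Ce^(-5cos(x))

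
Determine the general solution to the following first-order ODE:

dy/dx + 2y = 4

Using integrating factor method:

General solution: y = 2 + Ce^(-2x)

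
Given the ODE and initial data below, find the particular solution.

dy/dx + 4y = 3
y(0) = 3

General solution: y = 3/4 + Ce^(-4x)
Applying y(0) = 3: C = 3 - 3/4 = 9/4
Particular solution: y = 3/4 + (9/4)e^(-4x)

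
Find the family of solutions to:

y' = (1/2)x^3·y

Separating variables and integrating:
ln|y| = x^4/8 + C

General solution: y = Ce^(x^4/8)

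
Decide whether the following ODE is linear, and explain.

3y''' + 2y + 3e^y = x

Nonlinear (e^y is nonlinear in y)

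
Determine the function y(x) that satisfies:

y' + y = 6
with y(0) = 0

General solution: y = 6 + Ce^(-x)
Applying y(0) = 0: C = 0 - 6 = -6
Particular solution: y = 6 - 6e^(-x)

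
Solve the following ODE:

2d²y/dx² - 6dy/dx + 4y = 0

Characteristic equation: 2r² - 6r + 4 = 0
Divide by 2: r² - 3r + 2 = 0
Roots: r = 1, 2 (distinct real)
General solution: y = C₁e^x + C₂e^(2x)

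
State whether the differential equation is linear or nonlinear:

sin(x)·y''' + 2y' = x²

Linear (y and its derivatives appear to the first power only, no products of y terms)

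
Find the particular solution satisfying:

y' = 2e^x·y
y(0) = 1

General solution: y = Ce^(2e^x)
Applying IC y(0) = 1:
Particular solution: y = e^(2(e^x - 1))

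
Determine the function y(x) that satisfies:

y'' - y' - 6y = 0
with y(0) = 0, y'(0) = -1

General solution: y = C₁e^(3x) + C₂e^(-2x)
Applying ICs: C₁ = -1/5, C₂ = 1/5
Particular solution: y = -(1/5)e^(3x) + (1/5)e^(-2x)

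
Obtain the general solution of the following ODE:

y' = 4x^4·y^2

Separating variables and integrating:
-1/y = 4x^5/5 + C

General solution: y^-1 = (-4/5)x^5 + C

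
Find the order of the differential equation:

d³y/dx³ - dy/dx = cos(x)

The order is 3 (highest derivative is of order 3).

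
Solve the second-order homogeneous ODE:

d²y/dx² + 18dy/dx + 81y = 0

Characteristic equation: r² + 18r + 81 = 0
Factored: (r + 9)² = 0
Repeated root: r = -9
General solution: y = (C₁ + C₂x)e^(-9x)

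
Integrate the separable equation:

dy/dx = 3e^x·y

Separating variables and integrating:
ln|y| = 3e^x + C

General solution: y = Ce^(3e^x)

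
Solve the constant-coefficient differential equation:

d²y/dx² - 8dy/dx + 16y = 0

Characteristic equation: r² - 8r + 16 = 0
Factored: (r - 4)² = 0
Repeated root: r = 4
General solution: y = (C₁ + C₂x)e^(4x)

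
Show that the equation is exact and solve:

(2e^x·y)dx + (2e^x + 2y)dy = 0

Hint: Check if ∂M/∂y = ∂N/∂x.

Verify exactness: ∂M/∂y = ∂N/∂x ✓
Find F(x,y) such that ∂F/∂x = M, ∂F/∂y = N
Solution: 2e^x·y + y² = C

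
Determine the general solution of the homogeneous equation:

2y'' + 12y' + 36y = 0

Characteristic equation: 2r² + 12r + 36 = 0
Divide by 2: r² + 6r + 18 = 0
Roots: r = -3 ± 3i (complex conjugates)
General solution: y = e^(-3x)(C₁cos(3x) + C₂sin(3x))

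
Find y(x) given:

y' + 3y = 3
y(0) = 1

General solution: y = 1 + Ce^(-3x)
Applying y(0) = 1: C = 1 - 1 = 0
Particular solution: y = 1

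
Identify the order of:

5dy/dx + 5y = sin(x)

The order is 1 (highest derivative is of order 1).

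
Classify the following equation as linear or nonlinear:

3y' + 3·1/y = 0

Nonlinear (1/y term)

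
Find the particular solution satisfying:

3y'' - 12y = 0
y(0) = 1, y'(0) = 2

General solution: y = C₁e^(2x) + C₂e^(-2x)
Applying ICs: C₁ = 1, C₂ = 0
Particular solution: y = e^(2x)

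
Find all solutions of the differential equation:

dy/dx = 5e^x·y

Separating variables and integrating:
ln|y| = 5e^x + C

General solution: y = Ce^(5e^x)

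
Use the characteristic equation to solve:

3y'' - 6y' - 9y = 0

Characteristic equation: 3r² - 6r - 9 = 0
Divide by 3: r² - 2r - 3 = 0
Roots: r = 3, -1 (distinct real)
General solution: y = C₁e^(3x) + C₂e^(-x)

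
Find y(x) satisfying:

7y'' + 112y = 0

Characteristic equation: 7r² + 112 = 0
Divide by 7: r² + 16 = 0
Roots: r = ±4i (complex conjugates)
General solution: y = C₁cos(4x) + C₂sin(4x)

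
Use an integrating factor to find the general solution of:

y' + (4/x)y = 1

Using integrating factor method:

General solution: y = (1/5)x + Cx^(-4)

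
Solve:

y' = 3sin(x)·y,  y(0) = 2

General solution: y = Ce^(-3cos(x))
Applying IC y(0) = 2:
Particular solution: y = 2e^(3(1-cos(x)))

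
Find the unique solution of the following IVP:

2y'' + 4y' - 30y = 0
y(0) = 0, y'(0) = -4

General solution: y = C₁e^(3x) + C₂e^(-5x)
Applying ICs: C₁ = -1/2, C₂ = 1/2
Particular solution: y = -(1/2)e^(3x) + (1/2)e^(-5x)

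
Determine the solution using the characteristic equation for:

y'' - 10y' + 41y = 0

Characteristic equation: r² - 10r + 41 = 0
Roots: r = 5 ± 4i (complex conjugates)
General solution: y = e^(5x)(C₁cos(4x) + C₂sin(4x))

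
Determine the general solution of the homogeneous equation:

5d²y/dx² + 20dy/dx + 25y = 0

Characteristic equation: 5r² + 20r + 25 = 0
Divide by 5: r² + 4r + 5 = 0
Roots: r = -2 ± i (complex conjugates)
General solution: y = e^(-2x)(C₁cos(x) + C₂sin(x))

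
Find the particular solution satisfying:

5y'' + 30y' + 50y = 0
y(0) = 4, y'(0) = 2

General solution: y = e^(-3x)(C₁cos(x) + C₂sin(x))
Complex roots r = -3 ± i
Applying ICs: C₁ = 4, C₂ = 14
Particular solution: y = e^(-3x)(4cos(x) + 14sin(x))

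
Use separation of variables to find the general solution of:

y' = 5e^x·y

Separating variables and integrating:
ln|y| = 5e^x + C

General solution: y = Ce^(5e^x)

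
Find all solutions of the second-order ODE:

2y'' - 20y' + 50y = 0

Characteristic equation: 2r² - 20r + 50 = 0
Divide by 2: r² - 10r + 25 = 0
Factored: (r - 5)² = 0
Repeated root: r = 5
General solution: y = (C₁ + C₂x)e^(5x)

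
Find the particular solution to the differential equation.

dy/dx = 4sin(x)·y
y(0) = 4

General solution: y = Ce^(-4cos(x))
Applying IC y(0) = 4:
Particular solution: y = 4e^(4(1-cos(x)))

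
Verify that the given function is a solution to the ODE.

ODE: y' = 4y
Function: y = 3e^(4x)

Verification:
y = 3e^(4x)
y' = 12e^(4x)
4y = 12e^(4x)
y' = 4y ✓

Yes, it is a solution.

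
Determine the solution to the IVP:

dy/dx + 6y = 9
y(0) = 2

General solution: y = 3/2 + Ce^(-6x)
Applying y(0) = 2: C = 2 - 3/2 = 1/2
Particular solution: y = 3/2 + (1/2)e^(-6x)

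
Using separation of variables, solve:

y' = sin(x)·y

Separating variables and integrating:
ln|y| = -cos(x) + C

General solution: y = Ce^(-cos(x))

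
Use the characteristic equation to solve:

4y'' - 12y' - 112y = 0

Characteristic equation: 4r² - 12r - 112 = 0
Divide by 4: r² - 3r - 28 = 0
Roots: r = 7, -4 (distinct real)
General solution: y = C₁e^(7x) + C₂e^(-4x)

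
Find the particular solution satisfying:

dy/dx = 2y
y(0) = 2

General solution: y = Ce^(2x)
Applying IC y(0) = 2:
Particular solution: y = 2e^(2x)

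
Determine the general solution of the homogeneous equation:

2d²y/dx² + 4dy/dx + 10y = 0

Characteristic equation: 2r² + 4r + 10 = 0
Divide by 2: r² + 2r + 5 = 0
Roots: r = -1 ± 2i (complex conjugates)
General solution: y = e^(-x)(C₁cos(2x) + C₂sin(2x))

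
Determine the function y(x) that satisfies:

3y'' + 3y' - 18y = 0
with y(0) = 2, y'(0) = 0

General solution: y = C₁e^(2x) + C₂e^(-3x)
Applying ICs: C₁ = 6/5, C₂ = 4/5
Particular solution: y = (6/5)e^(2x) + (4/5)e^(-3x)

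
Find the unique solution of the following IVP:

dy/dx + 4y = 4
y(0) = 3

General solution: y = 1 + Ce^(-4x)
Applying y(0) = 3: C = 3 - 1 = 2
Particular solution: y = 1 + 2e^(-4x)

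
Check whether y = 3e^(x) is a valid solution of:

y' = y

Verification:
y = 3e^(x)
y' = 3e^(x)
y = 3e^(x)
y' = y ✓

Yes, it is a solution.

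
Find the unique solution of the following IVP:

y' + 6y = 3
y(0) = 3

General solution: y = 1/2 + Ce^(-6x)
Applying y(0) = 3: C = 3 - 1/2 = 5/2
Particular solution: y = 1/2 + (5/2)e^(-6x)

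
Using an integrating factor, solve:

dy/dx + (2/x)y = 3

Using integrating factor method:

General solution: y = x + Cx^(-2)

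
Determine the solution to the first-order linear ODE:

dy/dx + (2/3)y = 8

Using integrating factor method:

General solution: y = 12 + Ce^(-2x/3)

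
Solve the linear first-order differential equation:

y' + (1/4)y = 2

Using integrating factor method:

General solution: y = 8 + Ce^(-x/4)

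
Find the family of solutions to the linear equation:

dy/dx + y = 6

Using integrating factor method:

General solution: y = 6 + Ce^(-x)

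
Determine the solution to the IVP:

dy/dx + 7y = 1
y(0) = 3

General solution: y = 1/7 + Ce^(-7x)
Applying y(0) = 3: C = 3 - 1/7 = 20/7
Particular solution: y = 1/7 + (20/7)e^(-7x)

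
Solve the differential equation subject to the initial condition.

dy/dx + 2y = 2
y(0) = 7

General solution: y = 1 + Ce^(-2x)
Applying y(0) = 7: C = 7 - 1 = 6
Particular solution: y = 1 + 6e^(-2x)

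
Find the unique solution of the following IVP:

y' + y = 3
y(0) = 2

General solution: y = 3 + Ce^(-x)
Applying y(0) = 2: C = 2 - 3 = -1
Particular solution: y = 3 - e^(-x)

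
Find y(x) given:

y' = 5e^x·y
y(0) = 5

General solution: y = Ce^(5e^x)
Applying IC y(0) = 5:
Particular solution: y = 5e^(5(e^x - 1))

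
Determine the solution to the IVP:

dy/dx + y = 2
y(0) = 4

General solution: y = 2 + Ce^(-x)
Applying y(0) = 4: C = 4 - 2 = 2
Particular solution: y = 2 + 2e^(-x)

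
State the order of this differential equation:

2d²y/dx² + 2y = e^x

The order is 2 (highest derivative is of order 2).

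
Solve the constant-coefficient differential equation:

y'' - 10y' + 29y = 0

Characteristic equation: r² - 10r + 29 = 0
Roots: r = 5 ± 2i (complex conjugates)
General solution: y = e^(5x)(C₁cos(2x) + C₂sin(2x))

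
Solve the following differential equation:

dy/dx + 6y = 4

Using integrating factor method:

General solution: y = 2/3 + Ce^(-6x)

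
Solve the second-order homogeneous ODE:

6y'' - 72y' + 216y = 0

Characteristic equation: 6r² - 72r + 216 = 0
Divide by 6: r² - 12r + 36 = 0
Factored: (r - 6)² = 0
Repeated root: r = 6
General solution: y = (C₁ + C₂x)e^(6x)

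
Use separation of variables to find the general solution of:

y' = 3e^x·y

Separating variables and integrating:
ln|y| = 3e^x + C

General solution: y = Ce^(3e^x)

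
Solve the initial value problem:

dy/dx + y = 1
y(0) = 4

General solution: y = 1 + Ce^(-x)
Applying y(0) = 4: C = 4 - 1 = 3
Particular solution: y = 1 + 3e^(-x)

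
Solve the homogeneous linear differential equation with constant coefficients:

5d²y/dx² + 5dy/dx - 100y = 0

Characteristic equation: 5r² + 5r - 100 = 0
Divide by 5: r² + r - 20 = 0
Roots: r = 4, -5 (distinct real)
General solution: y = C₁e^(4x) + C₂e^(-5x)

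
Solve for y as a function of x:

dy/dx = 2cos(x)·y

Separating variables and integrating:
ln|y| = 2sin(x) + C

General solution: y = Ce^(2sin(x))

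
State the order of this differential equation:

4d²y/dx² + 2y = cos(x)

The order is 2 (highest derivative is of order 2).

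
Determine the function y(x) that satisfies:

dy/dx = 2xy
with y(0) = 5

General solution: y = Ce^(x²)
Applying IC y(0) = 5:
Particular solution: y = 5e^(x²)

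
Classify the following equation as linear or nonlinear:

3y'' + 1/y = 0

Nonlinear (1/y term)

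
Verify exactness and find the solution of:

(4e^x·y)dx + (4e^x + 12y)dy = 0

Verify exactness: ∂M/∂y = ∂N/∂x ✓
Find F(x,y) such that ∂F/∂x = M, ∂F/∂y = N
Solution: 4e^x·y + 6y² = C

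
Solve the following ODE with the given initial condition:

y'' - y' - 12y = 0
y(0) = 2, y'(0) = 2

General solution: y = C₁e^(4x) + C₂e^(-3x)
Applying ICs: C₁ = 8/7, C₂ = 6/7
Particular solution: y = (8/7)e^(4x) + (6/7)e^(-3x)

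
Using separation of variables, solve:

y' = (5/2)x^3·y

Separating variables and integrating:
ln|y| = 5x^4/8 + C

General solution: y = Ce^(5x^4/8)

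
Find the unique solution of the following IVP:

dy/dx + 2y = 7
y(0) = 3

General solution: y = 7/2 + Ce^(-2x)
Applying y(0) = 3: C = 3 - 7/2 = -1/2
Particular solution: y = 7/2 - (1/2)e^(-2x)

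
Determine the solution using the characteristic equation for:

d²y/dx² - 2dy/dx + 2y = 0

Characteristic equation: r² - 2r + 2 = 0
Roots: r = 1 ± i (complex conjugates)
General solution: y = e^x(C₁cos(x) + C₂sin(x))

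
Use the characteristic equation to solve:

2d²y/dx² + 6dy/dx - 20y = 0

Characteristic equation: 2r² + 6r - 20 = 0
Divide by 2: r² + 3r - 10 = 0
Roots: r = 2, -5 (distinct real)
General solution: y = C₁e^(2x) + C₂e^(-5x)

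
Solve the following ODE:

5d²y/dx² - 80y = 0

Characteristic equation: 5r² - 80 = 0
Divide by 5: r² - 16 = 0
Roots: r = 4, -4 (distinct real)
General solution: y = C₁e^(4x) + C₂e^(-4x)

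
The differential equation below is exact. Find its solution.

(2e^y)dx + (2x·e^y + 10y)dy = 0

Verify exactness: ∂M/∂y = ∂N/∂x ✓
Find F(x,y) such that ∂F/∂x = M, ∂F/∂y = N
Solution: 2x·e^y + 5y² = C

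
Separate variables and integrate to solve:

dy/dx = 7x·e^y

Separating variables and integrating:
-e^(-y) = 7x²/2 + C

General solution: y = -ln(C - 7x²/2)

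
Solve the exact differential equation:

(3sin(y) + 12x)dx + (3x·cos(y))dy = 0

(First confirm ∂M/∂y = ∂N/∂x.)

Verify exactness: ∂M/∂y = ∂N/∂x ✓
Find F(x,y) such that ∂F/∂x = M, ∂F/∂y = N
Solution: 3x·sin(y) + 6x² = C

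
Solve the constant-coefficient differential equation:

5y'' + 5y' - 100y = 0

Characteristic equation: 5r² + 5r - 100 = 0
Divide by 5: r² + r - 20 = 0
Roots: r = 4, -5 (distinct real)
General solution: y = C₁e^(4x) + C₂e^(-5x)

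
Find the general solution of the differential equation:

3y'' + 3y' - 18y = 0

Characteristic equation: 3r² + 3r - 18 = 0
Divide by 3: r² + r - 6 = 0
Roots: r = 2, -3 (distinct real)
General solution: y = C₁e^(2x) + C₂e^(-3x)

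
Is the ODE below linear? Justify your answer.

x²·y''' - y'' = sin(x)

Yes. Linear (y and its derivatives appear to the first power only, no products of y terms)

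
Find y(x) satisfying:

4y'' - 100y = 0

Characteristic equation: 4r² - 100 = 0
Divide by 4: r² - 25 = 0
Roots: r = 5, -5 (distinct real)
General solution: y = C₁e^(5x) + C₂e^(-5x)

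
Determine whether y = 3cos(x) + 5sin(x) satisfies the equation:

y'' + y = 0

Verification:
y'' = -3cos(x) - 5sin(x)
y'' + y = 0 ✓

Yes, it is a solution.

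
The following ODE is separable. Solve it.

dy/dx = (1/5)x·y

Separating variables and integrating:
ln|y| = x^2/10 + C

General solution: y = Ce^(x^2/10)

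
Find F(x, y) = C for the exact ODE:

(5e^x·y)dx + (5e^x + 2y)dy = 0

Verify exactness: ∂M/∂y = ∂N/∂x ✓
Find F(x,y) such that ∂F/∂x = M, ∂F/∂y = N
Solution: 5e^x·y + y² = C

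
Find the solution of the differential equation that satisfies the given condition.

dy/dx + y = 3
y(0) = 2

General solution: y = 3 + Ce^(-x)
Applying y(0) = 2: C = 2 - 3 = -1
Particular solution: y = 3 - e^(-x)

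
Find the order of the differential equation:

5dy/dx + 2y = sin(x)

The order is 1 (highest derivative is of order 1).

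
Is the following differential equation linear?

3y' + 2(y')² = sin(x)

No. Nonlinear ((y')² term)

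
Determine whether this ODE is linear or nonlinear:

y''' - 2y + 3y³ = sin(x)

Nonlinear (y³ term)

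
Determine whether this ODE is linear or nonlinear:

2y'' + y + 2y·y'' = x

Nonlinear (y·y'' term)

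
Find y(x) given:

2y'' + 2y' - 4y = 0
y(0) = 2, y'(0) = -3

General solution: y = C₁e^x + C₂e^(-2x)
Applying ICs: C₁ = 1/3, C₂ = 5/3
Particular solution: y = (1/3)e^x + (5/3)e^(-2x)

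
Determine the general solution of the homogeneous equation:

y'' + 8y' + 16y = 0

Characteristic equation: r² + 8r + 16 = 0
Factored: (r + 4)² = 0
Repeated root: r = -4
General solution: y = (C₁ + C₂x)e^(-4x)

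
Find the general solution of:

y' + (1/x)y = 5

Using integrating factor method:

General solution: y = (5/2)x + C/x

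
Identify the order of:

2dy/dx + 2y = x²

The order is 1 (highest derivative is of order 1).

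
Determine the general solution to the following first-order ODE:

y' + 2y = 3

Using integrating factor method:

General solution: y = 3/2 + Ce^(-2x)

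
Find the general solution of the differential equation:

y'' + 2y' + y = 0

Characteristic equation: r² + 2r + 1 = 0
Factored: (r + 1)² = 0
Repeated root: r = -1
General solution: y = (C₁ + C₂x)e^(-x)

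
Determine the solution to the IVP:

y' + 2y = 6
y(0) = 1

General solution: y = 3 + Ce^(-2x)
Applying y(0) = 1: C = 1 - 3 = -2
Particular solution: y = 3 - 2e^(-2x)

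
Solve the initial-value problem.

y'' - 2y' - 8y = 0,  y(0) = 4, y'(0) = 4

General solution: y = C₁e^(4x) + C₂e^(-2x)
Applying ICs: C₁ = 2, C₂ = 2
Particular solution: y = 2e^(4x) + 2e^(-2x)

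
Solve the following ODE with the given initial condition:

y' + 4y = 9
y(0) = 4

General solution: y = 9/4 + Ce^(-4x)
Applying y(0) = 4: C = 4 - 9/4 = 7/4
Particular solution: y = 9/4 + (7/4)e^(-4x)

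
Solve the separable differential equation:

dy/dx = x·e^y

Separating variables and integrating:
-e^(-y) = x²/2 + C

General solution: y = -ln(C - x²/2)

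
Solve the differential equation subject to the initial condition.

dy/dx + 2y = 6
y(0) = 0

General solution: y = 3 + Ce^(-2x)
Applying y(0) = 0: C = 0 - 3 = -3
Particular solution: y = 3 - 3e^(-2x)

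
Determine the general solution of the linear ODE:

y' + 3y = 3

Using integrating factor method:

General solution: y = 1 + Ce^(-3x)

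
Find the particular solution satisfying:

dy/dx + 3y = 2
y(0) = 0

General solution: y = 2/3 + Ce^(-3x)
Applying y(0) = 0: C = 0 - 2/3 = -2/3
Particular solution: y = 2/3 - (2/3)e^(-3x)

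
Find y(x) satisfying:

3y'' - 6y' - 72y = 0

Characteristic equation: 3r² - 6r - 72 = 0
Divide by 3: r² - 2r - 24 = 0
Roots: r = 6, -4 (distinct real)
General solution: y = C₁e^(6x) + C₂e^(-4x)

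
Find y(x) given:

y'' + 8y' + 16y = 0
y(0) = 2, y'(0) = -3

General solution: y = (C₁ + C₂x)e^(-4x)
Repeated root r = -4
Applying ICs: C₁ = 2, C₂ = 5
Particular solution: y = (2 + 5x)e^(-4x)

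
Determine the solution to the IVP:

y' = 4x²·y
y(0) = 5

General solution: y = Ce^(4x³/3)
Applying IC y(0) = 5:
Particular solution: y = 5e^(4x³/3)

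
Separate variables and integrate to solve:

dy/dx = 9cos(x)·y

Separating variables and integrating:
ln|y| = 9sin(x) + C

General solution: y = Ce^(9sin(x))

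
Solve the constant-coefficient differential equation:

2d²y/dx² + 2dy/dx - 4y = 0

Characteristic equation: 2r² + 2r - 4 = 0
Divide by 2: r² + r - 2 = 0
Roots: r = 1, -2 (distinct real)
General solution: y = C₁e^x + C₂e^(-2x)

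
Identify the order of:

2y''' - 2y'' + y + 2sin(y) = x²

The order is 3 (highest derivative is of order 3).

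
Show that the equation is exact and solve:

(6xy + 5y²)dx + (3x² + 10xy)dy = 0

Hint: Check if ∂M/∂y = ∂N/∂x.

Verify exactness: ∂M/∂y = ∂N/∂x ✓
Find F(x,y) such that ∂F/∂x = M, ∂F/∂y = N
Solution: 3x²y + 5xy² = C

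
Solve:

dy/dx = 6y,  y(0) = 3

General solution: y = Ce^(6x)
Applying IC y(0) = 3:
Particular solution: y = 3e^(6x)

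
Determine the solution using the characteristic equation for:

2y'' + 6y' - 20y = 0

Characteristic equation: 2r² + 6r - 20 = 0
Divide by 2: r² + 3r - 10 = 0
Roots: r = 2, -5 (distinct real)
General solution: y = C₁e^(2x) + C₂e^(-5x)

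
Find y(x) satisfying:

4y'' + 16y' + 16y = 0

Characteristic equation: 4r² + 16r + 16 = 0
Divide by 4: r² + 4r + 4 = 0
Factored: (r + 2)² = 0
Repeated root: r = -2
General solution: y = (C₁ + C₂x)e^(-2x)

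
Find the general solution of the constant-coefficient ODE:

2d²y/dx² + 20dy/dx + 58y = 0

Characteristic equation: 2r² + 20r + 58 = 0
Divide by 2: r² + 10r + 29 = 0
Roots: r = -5 ± 2i (complex conjugates)
General solution: y = e^(-5x)(C₁cos(2x) + C₂sin(2x))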